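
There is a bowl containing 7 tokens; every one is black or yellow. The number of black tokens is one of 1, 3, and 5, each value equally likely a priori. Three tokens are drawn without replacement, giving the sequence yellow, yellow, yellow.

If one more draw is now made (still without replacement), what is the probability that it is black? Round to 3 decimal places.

0.333

The likelihood of the observed sequence under each hypothesis: P(data | r = 1) = (6/7)(5/6)(4/5) = 4/7; P(data | r = 3) = (4/7)(3/6)(2/5) = 4/35; P(data | r = 5) = (2/7)(1/6)(0/5) = 0.
Weighting by the prior gives 1/3 · 4/7 = 4/21, 1/3 · 4/35 = 4/105, 1/3 · 0 = 0; these sum to 8/35.
Dividing through by the total gives posterior P(r = 1 | data) = 5/6, P(r = 3 | data) = 1/6, P(r = 5 | data) = 0.
So P(black next | data) = Σ P(black next | H) P(H | data) = (1/4)(5/6) + (3/4)(1/6) = 1/3.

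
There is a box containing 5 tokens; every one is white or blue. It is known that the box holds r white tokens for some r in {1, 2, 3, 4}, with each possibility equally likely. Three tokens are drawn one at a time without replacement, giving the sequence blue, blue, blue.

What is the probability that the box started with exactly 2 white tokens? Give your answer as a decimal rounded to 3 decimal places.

0.200

For each hypothesis, P(data | H) works out to: P(data | r = 1) = (4/5)(3/4)(2/3) = 2/5; P(data | r = 2) = (3/5)(2/4)(1/3) = 1/10; P(data | r = 3) = (2/5)(1/4)(0/3) = 0; P(data | r = 4) = (1/5)(0/4) = 0.
Weighting by the prior gives 1/4 · 2/5 = 1/10, 1/4 · 1/10 = 1/40, 1/4 · 0 = 0, 1/4 · 0 = 0; these sum to 1/8.
Therefore the posterior P(r = 2 | data) = (1/40) / (1/8) = 1/5.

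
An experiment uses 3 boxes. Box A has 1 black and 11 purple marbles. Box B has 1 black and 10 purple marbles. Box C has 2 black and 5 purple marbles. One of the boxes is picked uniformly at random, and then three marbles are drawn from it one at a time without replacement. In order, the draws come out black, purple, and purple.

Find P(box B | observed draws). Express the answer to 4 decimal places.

Compute the likelihood of the observed sequence for each case: P(data | box A) = (1/12)(11/11)(10/10) = 0.083333; P(data | box B) = (1/11)(10/10)(9/9) = 0.090909; P(data | box C) = (2/7)(5/6)(4/5) = 0.19048.
Weighting by the prior gives 1/3 · 0.083333 = 0.027778, 1/3 · 0.090909 = 0.030303, 1/3 · 0.19048 = 0.063492; summing to 0.12157.
So P(box B | data) = (0.030303) / (0.12157) = 0.24926.

0.2493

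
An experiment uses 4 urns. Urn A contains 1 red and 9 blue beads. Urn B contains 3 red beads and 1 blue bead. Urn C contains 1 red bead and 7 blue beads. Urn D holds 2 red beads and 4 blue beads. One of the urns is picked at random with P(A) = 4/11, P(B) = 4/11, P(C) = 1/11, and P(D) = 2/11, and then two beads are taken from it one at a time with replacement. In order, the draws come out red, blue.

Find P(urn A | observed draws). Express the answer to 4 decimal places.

0.2164

Compute the likelihood of the observed sequence for each case: P(data | urn A) = (1/10)(9/10) = 0.09; P(data | urn B) = (3/4)(1/4) = 0.1875; P(data | urn C) = (1/8)(7/8) = 0.10938; P(data | urn D) = (2/6)(4/6) = 0.22222.
The prior-weighted likelihoods are 4/11 · 0.09 = 0.032727, 4/11 · 0.1875 = 0.068182, 1/11 · 0.10938 = 0.0099432, 2/11 · 0.22222 = 0.040404; with total 0.15126.
Therefore the posterior P(urn A | data) = (0.032727) / (0.15126) = 0.21637.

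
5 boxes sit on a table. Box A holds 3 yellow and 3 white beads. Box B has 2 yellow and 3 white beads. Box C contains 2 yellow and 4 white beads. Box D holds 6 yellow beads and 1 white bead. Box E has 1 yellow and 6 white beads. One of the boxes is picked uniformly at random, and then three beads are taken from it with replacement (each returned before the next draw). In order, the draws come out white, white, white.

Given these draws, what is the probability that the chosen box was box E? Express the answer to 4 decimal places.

Compute the likelihood of the observed sequence for each case: P(data | box A) = (3/6)(3/6)(3/6) = 0.125; P(data | box B) = (3/5)(3/5)(3/5) = 0.216; P(data | box C) = (4/6)(4/6)(4/6) = 0.2963; P(data | box D) = (1/7)(1/7)(1/7) = 0.0029155; P(data | box E) = (6/7)(6/7)(6/7) = 0.62974.
Weighting by the prior gives 1/5 · 0.125 = 0.025, 1/5 · 0.216 = 0.0432, 1/5 · 0.2963 = 0.059259, 1/5 · 0.0029155 = 0.00058309, 1/5 · 0.62974 = 0.12595; these sum to 0.25399.
By Bayes' rule, P(box E | data) = (0.12595) / (0.25399) = 0.49588.

0.4959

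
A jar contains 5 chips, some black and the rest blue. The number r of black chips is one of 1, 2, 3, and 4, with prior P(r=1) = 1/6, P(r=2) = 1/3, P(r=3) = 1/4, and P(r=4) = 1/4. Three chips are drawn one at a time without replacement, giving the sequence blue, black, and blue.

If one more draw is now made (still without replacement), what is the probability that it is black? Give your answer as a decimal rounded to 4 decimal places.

0.4667

The likelihood of the observed sequence under each hypothesis: P(data | r = 1) = (4/5)(1/4)(3/3) = 1/5; P(data | r = 2) = (3/5)(2/4)(2/3) = 1/5; P(data | r = 3) = (2/5)(3/4)(1/3) = 1/10; P(data | r = 4) = (1/5)(4/4)(0/3) = 0.
Weighting by the prior gives 1/6 · 1/5 = 1/30, 1/3 · 1/5 = 1/15, 1/4 · 1/10 = 1/40, 1/4 · 0 = 0; these sum to 1/8.
Normalising, the posterior is P(r = 1 | data) = 4/15, P(r = 2 | data) = 8/15, P(r = 3 | data) = 1/5, P(r = 4 | data) = 0.
The predictive probability is P(black next | data) = (0)(4/15) + (1/2)(8/15) + (1)(1/5) = 7/15.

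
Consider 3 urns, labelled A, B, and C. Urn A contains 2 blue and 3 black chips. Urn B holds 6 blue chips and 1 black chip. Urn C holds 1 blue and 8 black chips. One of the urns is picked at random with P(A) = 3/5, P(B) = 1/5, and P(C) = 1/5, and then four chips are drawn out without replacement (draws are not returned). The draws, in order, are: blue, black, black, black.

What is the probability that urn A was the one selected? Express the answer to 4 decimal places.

Under each hypothesis, the probability of the observed sequence is: P(data | urn A) = (2/5)(3/4)(2/3)(1/2) = 1/10; P(data | urn B) = (6/7)(1/6)(0/5) = 0; P(data | urn C) = (1/9)(8/8)(7/7)(6/6) = 1/9.
Multiplying each by its prior: 3/5 · 1/10 = 3/50, 1/5 · 0 = 0, 1/5 · 1/9 = 1/45; with total 37/450.
Hence P(urn A | data) = (3/50) / (37/450) = 27/37.

0.7297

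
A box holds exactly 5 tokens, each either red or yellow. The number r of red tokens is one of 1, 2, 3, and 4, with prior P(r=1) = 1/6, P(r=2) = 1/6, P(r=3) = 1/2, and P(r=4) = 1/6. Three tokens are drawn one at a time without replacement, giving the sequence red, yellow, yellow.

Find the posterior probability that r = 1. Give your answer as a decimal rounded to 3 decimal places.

The likelihood of the observed sequence under each hypothesis: P(data | r = 1) = (1/5)(4/4)(3/3) = 1/5; P(data | r = 2) = (2/5)(3/4)(2/3) = 1/5; P(data | r = 3) = (3/5)(2/4)(1/3) = 1/10; P(data | r = 4) = (4/5)(1/4)(0/3) = 0.
The prior-weighted likelihoods are 1/6 · 1/5 = 1/30, 1/6 · 1/5 = 1/30, 1/2 · 1/10 = 1/20, 1/6 · 0 = 0; these sum to 7/60.
So P(r = 1 | data) = (1/30) / (7/60) = 2/7.

0.286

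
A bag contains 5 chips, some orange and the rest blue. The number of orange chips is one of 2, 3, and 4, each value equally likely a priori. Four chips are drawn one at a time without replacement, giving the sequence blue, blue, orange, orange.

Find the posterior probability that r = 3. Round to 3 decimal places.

0.500

Compute the likelihood of the observed sequence for each case: P(data | r = 2) = (3/5)(2/4)(2/3)(1/2) = 1/10; P(data | r = 3) = (2/5)(1/4)(3/3)(2/2) = 1/10; P(data | r = 4) = (1/5)(0/4) = 0.
Multiplying each by its prior: 1/3 · 1/10 = 1/30, 1/3 · 1/10 = 1/30, 1/3 · 0 = 0; summing to 1/15.
Hence P(r = 3 | data) = (1/30) / (1/15) = 1/2.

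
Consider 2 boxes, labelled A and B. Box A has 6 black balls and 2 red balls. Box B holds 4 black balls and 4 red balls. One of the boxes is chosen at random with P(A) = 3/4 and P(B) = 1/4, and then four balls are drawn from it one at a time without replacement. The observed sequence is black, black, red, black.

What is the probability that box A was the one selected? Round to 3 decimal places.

0.882

Under each hypothesis, the probability of the observed sequence is: P(data | box A) = (6/8)(5/7)(2/6)(4/5) = 1/7; P(data | box B) = (4/8)(3/7)(4/6)(2/5) = 2/35.
Multiplying each by its prior: 3/4 · 1/7 = 3/28, 1/4 · 2/35 = 1/70; summing to 17/140.
By Bayes' rule, P(box A | data) = (3/28) / (17/140) = 15/17.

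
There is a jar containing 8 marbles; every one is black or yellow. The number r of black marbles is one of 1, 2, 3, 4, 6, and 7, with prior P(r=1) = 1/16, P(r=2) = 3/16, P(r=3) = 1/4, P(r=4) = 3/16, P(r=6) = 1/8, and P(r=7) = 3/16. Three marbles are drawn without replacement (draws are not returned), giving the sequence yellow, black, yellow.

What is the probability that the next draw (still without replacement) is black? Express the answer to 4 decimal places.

The likelihood of the observed sequence under each hypothesis: P(data | r = 1) = (7/8)(1/7)(6/6) = 1/8; P(data | r = 2) = (6/8)(2/7)(5/6) = 5/28; P(data | r = 3) = (5/8)(3/7)(4/6) = 5/28; P(data | r = 4) = (4/8)(4/7)(3/6) = 1/7; P(data | r = 6) = (2/8)(6/7)(1/6) = 1/28; P(data | r = 7) = (1/8)(7/7)(0/6) = 0.
The prior-weighted likelihoods are 1/16 · 1/8 = 1/128, 3/16 · 5/28 = 15/448, 1/4 · 5/28 = 5/112, 3/16 · 1/7 = 3/112, 1/8 · 1/28 = 1/224, 3/16 · 0 = 0; these sum to 15/128.
The posterior is then P(r = 1 | data) = 1/15, P(r = 2 | data) = 2/7, P(r = 3 | data) = 8/21, P(r = 4 | data) = 8/35, P(r = 6 | data) = 4/105, P(r = 7 | data) = 0.
The predictive probability is P(black next | data) = (0)(1/15) + (1/5)(2/7) + (2/5)(8/21) + (3/5)(8/35) + (1)(4/105) = 202/525.

0.3848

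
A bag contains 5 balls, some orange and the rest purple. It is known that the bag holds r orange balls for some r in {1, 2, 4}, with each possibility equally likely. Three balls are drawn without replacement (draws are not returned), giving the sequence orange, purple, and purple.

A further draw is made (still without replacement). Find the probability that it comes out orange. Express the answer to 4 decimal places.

Under each hypothesis, the probability of the observed sequence is: P(data | r = 1) = (1/5)(4/4)(3/3) = 1/5; P(data | r = 2) = (2/5)(3/4)(2/3) = 1/5; P(data | r = 4) = (4/5)(1/4)(0/3) = 0.
Multiplying each by its prior: 1/3 · 1/5 = 1/15, 1/3 · 1/5 = 1/15, 1/3 · 0 = 0; these sum to 2/15.
The posterior is then P(r = 1 | data) = 1/2, P(r = 2 | data) = 1/2, P(r = 4 | data) = 0.
So P(orange next | data) = Σ P(orange next | H) P(H | data) = (0)(1/2) + (1/2)(1/2) = 1/4.

0.2500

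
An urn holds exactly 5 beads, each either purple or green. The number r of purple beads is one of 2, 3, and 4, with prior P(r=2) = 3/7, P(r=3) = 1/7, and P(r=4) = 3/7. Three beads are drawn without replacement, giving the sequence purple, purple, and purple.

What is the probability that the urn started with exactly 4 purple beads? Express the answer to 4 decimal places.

0.9231

For each hypothesis, P(data | H) works out to: P(data | r = 2) = (2/5)(1/4)(0/3) = 0; P(data | r = 3) = (3/5)(2/4)(1/3) = 1/10; P(data | r = 4) = (4/5)(3/4)(2/3) = 2/5.
Weighting by the prior gives 3/7 · 0 = 0, 1/7 · 1/10 = 1/70, 3/7 · 2/5 = 6/35; with total 13/70.
Therefore the posterior P(r = 4 | data) = (6/35) / (13/70) = 12/13.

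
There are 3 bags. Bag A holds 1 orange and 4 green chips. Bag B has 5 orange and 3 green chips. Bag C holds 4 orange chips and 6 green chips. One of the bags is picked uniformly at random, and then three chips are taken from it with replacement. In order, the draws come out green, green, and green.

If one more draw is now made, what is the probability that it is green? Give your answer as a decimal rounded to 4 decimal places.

Compute the likelihood of the observed sequence for each case: P(data | bag A) = (4/5)(4/5)(4/5) = 0.512; P(data | bag B) = (3/8)(3/8)(3/8) = 0.052734; P(data | bag C) = (6/10)(6/10)(6/10) = 0.216.
The prior-weighted likelihoods are 1/3 · 0.512 = 0.17067, 1/3 · 0.052734 = 0.017578, 1/3 · 0.216 = 0.072; summing to 0.26024.
The posterior is then P(bag A | data) = 0.65579, P(bag B | data) = 0.067545, P(bag C | data) = 0.27666.
So P(green next | data) = Σ P(green next | H) P(H | data) = (4/5)(0.65579) + (3/8)(0.067545) + (3/5)(0.27666) = 0.71596.

0.7160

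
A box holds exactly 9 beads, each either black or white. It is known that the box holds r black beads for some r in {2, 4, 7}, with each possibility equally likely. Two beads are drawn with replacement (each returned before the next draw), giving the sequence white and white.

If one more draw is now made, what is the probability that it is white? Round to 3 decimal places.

0.678

The likelihood of the observed sequence under each hypothesis: P(data | r = 2) = (7/9)(7/9) = 49/81; P(data | r = 4) = (5/9)(5/9) = 25/81; P(data | r = 7) = (2/9)(2/9) = 4/81.
Weighting by the prior gives 1/3 · 49/81 = 49/243, 1/3 · 25/81 = 25/243, 1/3 · 4/81 = 4/243; these sum to 26/81.
Dividing through by the total gives posterior P(r = 2 | data) = 49/78, P(r = 4 | data) = 25/78, P(r = 7 | data) = 2/39.
Averaging over the posterior, P(white next | data) = (7/9)(49/78) + (5/9)(25/78) + (2/9)(2/39) = 238/351.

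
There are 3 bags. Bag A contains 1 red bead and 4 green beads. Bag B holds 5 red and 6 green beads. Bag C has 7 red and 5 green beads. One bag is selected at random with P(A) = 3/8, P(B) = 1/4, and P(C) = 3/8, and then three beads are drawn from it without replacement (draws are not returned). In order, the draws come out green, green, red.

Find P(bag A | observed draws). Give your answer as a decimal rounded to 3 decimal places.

0.491

For each hypothesis, P(data | H) works out to: P(data | bag A) = (4/5)(3/4)(1/3) = 0.2; P(data | bag B) = (6/11)(5/10)(5/9) = 0.15152; P(data | bag C) = (5/12)(4/11)(7/10) = 0.10606.
The prior-weighted likelihoods are 3/8 · 0.2 = 0.075, 1/4 · 0.15152 = 0.037879, 3/8 · 0.10606 = 0.039773; summing to 0.15265.
Therefore the posterior P(bag A | data) = (0.075) / (0.15265) = 0.49132.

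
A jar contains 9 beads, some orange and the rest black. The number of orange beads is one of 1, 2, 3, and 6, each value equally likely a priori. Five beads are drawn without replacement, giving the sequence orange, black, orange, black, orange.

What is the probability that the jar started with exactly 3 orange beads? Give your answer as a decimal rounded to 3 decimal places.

0.200

Under each hypothesis, the probability of the observed sequence is: P(data | r = 1) = (1/9)(8/8)(0/7) = 0; P(data | r = 2) = (2/9)(7/8)(1/7)(6/6)(0/5) = 0; P(data | r = 3) = (3/9)(6/8)(2/7)(5/6)(1/5) = 1/84; P(data | r = 6) = (6/9)(3/8)(5/7)(2/6)(4/5) = 1/21.
The prior-weighted likelihoods are 1/4 · 0 = 0, 1/4 · 0 = 0, 1/4 · 1/84 = 1/336, 1/4 · 1/21 = 1/84; these sum to 5/336.
By Bayes' rule, P(r = 3 | data) = (1/336) / (5/336) = 1/5.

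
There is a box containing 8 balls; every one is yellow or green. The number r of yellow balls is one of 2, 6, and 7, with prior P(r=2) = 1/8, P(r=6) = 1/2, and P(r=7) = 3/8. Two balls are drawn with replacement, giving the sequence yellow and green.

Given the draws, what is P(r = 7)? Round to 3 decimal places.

0.259

The likelihood of the observed sequence under each hypothesis: P(data | r = 2) = (2/8)(6/8) = 3/16; P(data | r = 6) = (6/8)(2/8) = 3/16; P(data | r = 7) = (7/8)(1/8) = 7/64.
Weighting by the prior gives 1/8 · 3/16 = 3/128, 1/2 · 3/16 = 3/32, 3/8 · 7/64 = 21/512; summing to 81/512.
Hence P(r = 7 | data) = (21/512) / (81/512) = 7/27.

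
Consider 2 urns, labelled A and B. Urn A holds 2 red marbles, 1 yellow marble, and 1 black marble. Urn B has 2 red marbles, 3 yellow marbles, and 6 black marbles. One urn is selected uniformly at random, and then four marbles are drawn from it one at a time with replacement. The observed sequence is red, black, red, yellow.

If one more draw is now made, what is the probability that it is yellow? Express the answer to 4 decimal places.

Under each hypothesis, the probability of the observed sequence is: P(data | urn A) = (2/4)(1/4)(2/4)(1/4) = 0.015625; P(data | urn B) = (2/11)(6/11)(2/11)(3/11) = 0.0049177.
Weighting by the prior gives 1/2 · 0.015625 = 0.0078125, 1/2 · 0.0049177 = 0.0024588; summing to 0.010271.
The posterior is then P(urn A | data) = 0.76061, P(urn B | data) = 0.23939.
The predictive probability is P(yellow next | data) = (1/4)(0.76061) + (3/11)(0.23939) = 0.25544.

0.2554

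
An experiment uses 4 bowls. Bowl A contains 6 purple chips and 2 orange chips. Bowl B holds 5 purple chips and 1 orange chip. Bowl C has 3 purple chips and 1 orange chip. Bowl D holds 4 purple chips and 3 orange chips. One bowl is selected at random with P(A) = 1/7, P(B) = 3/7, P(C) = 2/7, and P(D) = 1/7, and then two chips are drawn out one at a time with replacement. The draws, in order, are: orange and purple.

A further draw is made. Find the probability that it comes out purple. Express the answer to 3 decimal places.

Under each hypothesis, the probability of the observed sequence is: P(data | bowl A) = (2/8)(6/8) = 0.1875; P(data | bowl B) = (1/6)(5/6) = 0.13889; P(data | bowl C) = (1/4)(3/4) = 0.1875; P(data | bowl D) = (3/7)(4/7) = 0.2449.
Weighting by the prior gives 1/7 · 0.1875 = 0.026786, 3/7 · 0.13889 = 0.059524, 2/7 · 0.1875 = 0.053571, 1/7 · 0.2449 = 0.034985; these sum to 0.17487.
The posterior is then P(bowl A | data) = 0.15318, P(bowl B | data) = 0.3404, P(bowl C | data) = 0.30636, P(bowl D | data) = 0.20007.
So P(purple next | data) = Σ P(purple next | H) P(H | data) = (3/4)(0.15318) + (5/6)(0.3404) + (3/4)(0.30636) + (4/7)(0.20007) = 0.74264.

0.743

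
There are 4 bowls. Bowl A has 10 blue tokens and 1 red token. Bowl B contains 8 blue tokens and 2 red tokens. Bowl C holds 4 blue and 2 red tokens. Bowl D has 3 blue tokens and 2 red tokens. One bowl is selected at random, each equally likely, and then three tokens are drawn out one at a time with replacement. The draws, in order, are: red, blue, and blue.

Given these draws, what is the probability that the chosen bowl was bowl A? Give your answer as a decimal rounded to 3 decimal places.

The likelihood of the observed sequence under each hypothesis: P(data | bowl A) = (1/11)(10/11)(10/11) = 0.075131; P(data | bowl B) = (2/10)(8/10)(8/10) = 0.128; P(data | bowl C) = (2/6)(4/6)(4/6) = 0.14815; P(data | bowl D) = (2/5)(3/5)(3/5) = 0.144.
Multiplying each by its prior: 1/4 · 0.075131 = 0.018783, 1/4 · 0.128 = 0.032, 1/4 · 0.14815 = 0.037037, 1/4 · 0.144 = 0.036; these sum to 0.12382.
By Bayes' rule, P(bowl A | data) = (0.018783) / (0.12382) = 0.1517.

0.152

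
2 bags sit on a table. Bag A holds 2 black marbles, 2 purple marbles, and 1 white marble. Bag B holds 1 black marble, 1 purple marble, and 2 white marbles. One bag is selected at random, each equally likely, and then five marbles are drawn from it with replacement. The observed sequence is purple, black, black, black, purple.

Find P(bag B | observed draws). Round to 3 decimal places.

0.087

Compute the likelihood of the observed sequence for each case: P(data | bag A) = (2/5)(2/5)(2/5)(2/5)(2/5) = 0.01024; P(data | bag B) = (1/4)(1/4)(1/4)(1/4)(1/4) = 0.00097656.
Multiplying each by its prior: 1/2 · 0.01024 = 0.00512, 1/2 · 0.00097656 = 0.00048828; summing to 0.0056083.
Hence P(bag B | data) = (0.00048828) / (0.0056083) = 0.087064.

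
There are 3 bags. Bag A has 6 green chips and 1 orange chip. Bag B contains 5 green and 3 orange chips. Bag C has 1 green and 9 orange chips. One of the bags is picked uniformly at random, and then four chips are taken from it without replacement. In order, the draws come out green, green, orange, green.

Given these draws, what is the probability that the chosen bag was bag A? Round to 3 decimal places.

Under each hypothesis, the probability of the observed sequence is: P(data | bag A) = (6/7)(5/6)(1/5)(4/4) = 1/7; P(data | bag B) = (5/8)(4/7)(3/6)(3/5) = 3/28; P(data | bag C) = (1/10)(0/9) = 0.
Multiplying each by its prior: 1/3 · 1/7 = 1/21, 1/3 · 3/28 = 1/28, 1/3 · 0 = 0; these sum to 1/12.
By Bayes' rule, P(bag A | data) = (1/21) / (1/12) = 4/7.

0.571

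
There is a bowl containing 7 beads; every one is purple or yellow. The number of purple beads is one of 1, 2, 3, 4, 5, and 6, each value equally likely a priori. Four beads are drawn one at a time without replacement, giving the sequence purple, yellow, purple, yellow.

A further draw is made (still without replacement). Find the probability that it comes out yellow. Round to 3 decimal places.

Under each hypothesis, the probability of the observed sequence is: P(data | r = 1) = (1/7)(6/6)(0/5) = 0; P(data | r = 2) = (2/7)(5/6)(1/5)(4/4) = 1/21; P(data | r = 3) = (3/7)(4/6)(2/5)(3/4) = 3/35; P(data | r = 4) = (4/7)(3/6)(3/5)(2/4) = 3/35; P(data | r = 5) = (5/7)(2/6)(4/5)(1/4) = 1/21; P(data | r = 6) = (6/7)(1/6)(5/5)(0/4) = 0.
The prior-weighted likelihoods are 1/6 · 0 = 0, 1/6 · 1/21 = 1/126, 1/6 · 3/35 = 1/70, 1/6 · 3/35 = 1/70, 1/6 · 1/21 = 1/126, 1/6 · 0 = 0; these sum to 2/45.
The posterior is then P(r = 1 | data) = 0, P(r = 2 | data) = 5/28, P(r = 3 | data) = 9/28, P(r = 4 | data) = 9/28, P(r = 5 | data) = 5/28, P(r = 6 | data) = 0.
So P(yellow next | data) = Σ P(yellow next | H) P(H | data) = (1)(5/28) + (2/3)(9/28) + (1/3)(9/28) + (0)(5/28) = 1/2.

0.500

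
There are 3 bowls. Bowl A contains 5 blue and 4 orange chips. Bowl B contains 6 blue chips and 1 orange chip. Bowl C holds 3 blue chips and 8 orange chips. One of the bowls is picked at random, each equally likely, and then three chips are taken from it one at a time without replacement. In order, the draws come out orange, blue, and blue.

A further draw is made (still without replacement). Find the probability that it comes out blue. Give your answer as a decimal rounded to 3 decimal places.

Under each hypothesis, the probability of the observed sequence is: P(data | bowl A) = (4/9)(5/8)(4/7) = 0.15873; P(data | bowl B) = (1/7)(6/6)(5/5) = 0.14286; P(data | bowl C) = (8/11)(3/10)(2/9) = 0.048485.
The prior-weighted likelihoods are 1/3 · 0.15873 = 0.05291, 1/3 · 0.14286 = 0.047619, 1/3 · 0.048485 = 0.016162; summing to 0.11669.
Dividing through by the total gives posterior P(bowl A | data) = 0.45342, P(bowl B | data) = 0.40808, P(bowl C | data) = 0.1385.
Averaging over the posterior, P(blue next | data) = (1/2)(0.45342) + (1)(0.40808) + (1/8)(0.1385) = 0.6521.

0.652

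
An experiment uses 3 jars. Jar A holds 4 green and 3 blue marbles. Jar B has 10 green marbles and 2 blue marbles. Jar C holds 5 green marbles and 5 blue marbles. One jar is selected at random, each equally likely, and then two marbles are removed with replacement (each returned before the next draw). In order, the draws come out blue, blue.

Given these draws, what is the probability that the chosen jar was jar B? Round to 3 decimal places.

Under each hypothesis, the probability of the observed sequence is: P(data | jar A) = (3/7)(3/7) = 0.18367; P(data | jar B) = (2/12)(2/12) = 0.027778; P(data | jar C) = (5/10)(5/10) = 0.25.
The prior-weighted likelihoods are 1/3 · 0.18367 = 0.061224, 1/3 · 0.027778 = 0.0092593, 1/3 · 0.25 = 0.083333; summing to 0.15382.
By Bayes' rule, P(jar B | data) = (0.0092593) / (0.15382) = 0.060197.

0.060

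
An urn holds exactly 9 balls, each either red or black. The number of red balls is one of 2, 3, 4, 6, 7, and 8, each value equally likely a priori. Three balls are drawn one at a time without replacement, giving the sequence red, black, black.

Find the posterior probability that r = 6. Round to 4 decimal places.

The likelihood of the observed sequence under each hypothesis: P(data | r = 2) = (2/9)(7/8)(6/7) = 1/6; P(data | r = 3) = (3/9)(6/8)(5/7) = 5/28; P(data | r = 4) = (4/9)(5/8)(4/7) = 10/63; P(data | r = 6) = (6/9)(3/8)(2/7) = 1/14; P(data | r = 7) = (7/9)(2/8)(1/7) = 1/36; P(data | r = 8) = (8/9)(1/8)(0/7) = 0.
The prior-weighted likelihoods are 1/6 · 1/6 = 1/36, 1/6 · 5/28 = 5/168, 1/6 · 10/63 = 5/189, 1/6 · 1/14 = 1/84, 1/6 · 1/36 = 1/216, 1/6 · 0 = 0; these sum to 19/189.
So P(r = 6 | data) = (1/84) / (19/189) = 9/76.

0.1184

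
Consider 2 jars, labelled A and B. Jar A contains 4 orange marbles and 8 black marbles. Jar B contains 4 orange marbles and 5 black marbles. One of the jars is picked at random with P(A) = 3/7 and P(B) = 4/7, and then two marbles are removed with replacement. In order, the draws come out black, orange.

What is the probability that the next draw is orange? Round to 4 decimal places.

0.3997

For each hypothesis, P(data | H) works out to: P(data | jar A) = (8/12)(4/12) = 2/9; P(data | jar B) = (5/9)(4/9) = 20/81.
The prior-weighted likelihoods are 3/7 · 2/9 = 2/21, 4/7 · 20/81 = 80/567; summing to 134/567.
Normalising, the posterior is P(jar A | data) = 27/67, P(jar B | data) = 40/67.
Averaging over the posterior, P(orange next | data) = (1/3)(27/67) + (4/9)(40/67) = 241/603.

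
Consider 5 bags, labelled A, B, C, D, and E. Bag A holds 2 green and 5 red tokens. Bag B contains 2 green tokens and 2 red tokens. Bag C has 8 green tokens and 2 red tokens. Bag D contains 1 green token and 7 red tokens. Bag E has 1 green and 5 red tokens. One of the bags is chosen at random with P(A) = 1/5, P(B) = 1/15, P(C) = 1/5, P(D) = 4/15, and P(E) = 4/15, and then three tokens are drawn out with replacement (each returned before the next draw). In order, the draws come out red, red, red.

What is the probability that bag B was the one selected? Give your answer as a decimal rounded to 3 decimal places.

The likelihood of the observed sequence under each hypothesis: P(data | bag A) = (5/7)(5/7)(5/7) = 0.36443; P(data | bag B) = (2/4)(2/4)(2/4) = 0.125; P(data | bag C) = (2/10)(2/10)(2/10) = 0.008; P(data | bag D) = (7/8)(7/8)(7/8) = 0.66992; P(data | bag E) = (5/6)(5/6)(5/6) = 0.5787.
The prior-weighted likelihoods are 1/5 · 0.36443 = 0.072886, 1/15 · 0.125 = 0.0083333, 1/5 · 0.008 = 0.0016, 4/15 · 0.66992 = 0.17865, 4/15 · 0.5787 = 0.15432; summing to 0.41579.
Hence P(bag B | data) = (0.0083333) / (0.41579) = 0.020042.

0.020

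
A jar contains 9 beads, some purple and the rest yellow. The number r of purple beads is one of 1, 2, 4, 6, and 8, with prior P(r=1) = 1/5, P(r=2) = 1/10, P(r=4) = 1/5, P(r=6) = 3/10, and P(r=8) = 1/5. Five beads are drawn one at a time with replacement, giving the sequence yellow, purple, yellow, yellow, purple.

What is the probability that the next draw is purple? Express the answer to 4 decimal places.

0.4507

The likelihood of the observed sequence under each hypothesis: P(data | r = 1) = (8/9)(1/9)(8/9)(8/9)(1/9) = 0.0086708; P(data | r = 2) = (7/9)(2/9)(7/9)(7/9)(2/9) = 0.023235; P(data | r = 4) = (5/9)(4/9)(5/9)(5/9)(4/9) = 0.03387; P(data | r = 6) = (3/9)(6/9)(3/9)(3/9)(6/9) = 0.016461; P(data | r = 8) = (1/9)(8/9)(1/9)(1/9)(8/9) = 0.0010838.
Weighting by the prior gives 1/5 · 0.0086708 = 0.0017342, 1/10 · 0.023235 = 0.0023235, 1/5 · 0.03387 = 0.006774, 3/10 · 0.016461 = 0.0049383, 1/5 · 0.0010838 = 0.00021677; these sum to 0.015987.
The posterior is then P(r = 1 | data) = 0.10847, P(r = 2 | data) = 0.14534, P(r = 4 | data) = 0.42373, P(r = 6 | data) = 0.3089, P(r = 8 | data) = 0.013559.
Averaging over the posterior, P(purple next | data) = (1/9)(0.10847) + (2/9)(0.14534) + (4/9)(0.42373) + (2/3)(0.3089) + (8/9)(0.013559) = 0.45066.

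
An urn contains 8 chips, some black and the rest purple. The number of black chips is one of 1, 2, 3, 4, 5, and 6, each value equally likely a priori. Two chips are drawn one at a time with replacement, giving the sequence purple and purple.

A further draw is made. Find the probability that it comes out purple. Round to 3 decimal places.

For each hypothesis, P(data | H) works out to: P(data | r = 1) = (7/8)(7/8) = 49/64; P(data | r = 2) = (6/8)(6/8) = 9/16; P(data | r = 3) = (5/8)(5/8) = 25/64; P(data | r = 4) = (4/8)(4/8) = 1/4; P(data | r = 5) = (3/8)(3/8) = 9/64; P(data | r = 6) = (2/8)(2/8) = 1/16.
Multiplying each by its prior: 1/6 · 49/64 = 49/384, 1/6 · 9/16 = 3/32, 1/6 · 25/64 = 25/384, 1/6 · 1/4 = 1/24, 1/6 · 9/64 = 3/128, 1/6 · 1/16 = 1/96; these sum to 139/384.
The posterior is then P(r = 1 | data) = 0.35252, P(r = 2 | data) = 0.25899, P(r = 3 | data) = 0.17986, P(r = 4 | data) = 0.11511, P(r = 5 | data) = 0.064748, P(r = 6 | data) = 0.028777.
Averaging over the posterior, P(purple next | data) = (7/8)(0.35252) + (3/4)(0.25899) + (5/8)(0.17986) + (1/2)(0.11511) + (3/8)(0.064748) + (1/4)(0.028777) = 0.70414.

0.704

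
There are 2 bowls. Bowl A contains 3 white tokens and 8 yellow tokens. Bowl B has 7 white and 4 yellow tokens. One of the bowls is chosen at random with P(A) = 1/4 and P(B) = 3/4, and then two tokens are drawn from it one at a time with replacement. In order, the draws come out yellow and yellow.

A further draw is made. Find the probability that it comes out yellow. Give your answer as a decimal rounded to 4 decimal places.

For each hypothesis, P(data | H) works out to: P(data | bowl A) = (8/11)(8/11) = 64/121; P(data | bowl B) = (4/11)(4/11) = 16/121.
Multiplying each by its prior: 1/4 · 64/121 = 16/121, 3/4 · 16/121 = 12/121; summing to 28/121.
The posterior is then P(bowl A | data) = 4/7, P(bowl B | data) = 3/7.
The predictive probability is P(yellow next | data) = (8/11)(4/7) + (4/11)(3/7) = 4/7.

0.5714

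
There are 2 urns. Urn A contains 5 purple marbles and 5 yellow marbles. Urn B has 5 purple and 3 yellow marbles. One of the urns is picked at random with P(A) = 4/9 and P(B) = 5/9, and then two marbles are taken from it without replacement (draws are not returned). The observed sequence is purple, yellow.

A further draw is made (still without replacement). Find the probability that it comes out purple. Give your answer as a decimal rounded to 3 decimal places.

0.591

Compute the likelihood of the observed sequence for each case: P(data | urn A) = (5/10)(5/9) = 0.27778; P(data | urn B) = (5/8)(3/7) = 0.26786.
Multiplying each by its prior: 4/9 · 0.27778 = 0.12346, 5/9 · 0.26786 = 0.14881; with total 0.27227.
The posterior is then P(urn A | data) = 0.45344, P(urn B | data) = 0.54656.
The predictive probability is P(purple next | data) = (1/2)(0.45344) + (2/3)(0.54656) = 0.59109.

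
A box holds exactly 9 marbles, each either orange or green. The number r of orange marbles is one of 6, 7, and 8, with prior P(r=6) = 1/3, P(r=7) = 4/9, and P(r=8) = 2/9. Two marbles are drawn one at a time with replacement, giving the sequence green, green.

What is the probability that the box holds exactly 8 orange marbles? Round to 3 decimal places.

For each hypothesis, P(data | H) works out to: P(data | r = 6) = (3/9)(3/9) = 1/9; P(data | r = 7) = (2/9)(2/9) = 4/81; P(data | r = 8) = (1/9)(1/9) = 1/81.
The prior-weighted likelihoods are 1/3 · 1/9 = 1/27, 4/9 · 4/81 = 16/729, 2/9 · 1/81 = 2/729; these sum to 5/81.
So P(r = 8 | data) = (2/729) / (5/81) = 2/45.

0.044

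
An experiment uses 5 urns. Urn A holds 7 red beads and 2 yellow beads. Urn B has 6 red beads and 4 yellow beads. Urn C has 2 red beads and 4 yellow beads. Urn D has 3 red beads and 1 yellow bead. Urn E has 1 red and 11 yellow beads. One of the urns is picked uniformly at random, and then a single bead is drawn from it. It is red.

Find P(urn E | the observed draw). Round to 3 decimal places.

For each hypothesis, P(data | H) works out to: P(data | urn A) = (7/9) = 7/9; P(data | urn B) = (6/10) = 3/5; P(data | urn C) = (2/6) = 1/3; P(data | urn D) = (3/4) = 3/4; P(data | urn E) = (1/12) = 1/12.
Multiplying each by its prior: 1/5 · 7/9 = 7/45, 1/5 · 3/5 = 3/25, 1/5 · 1/3 = 1/15, 1/5 · 3/4 = 3/20, 1/5 · 1/12 = 1/60; summing to 229/450.
So P(urn E | data) = (1/60) / (229/450) = 15/458.

0.033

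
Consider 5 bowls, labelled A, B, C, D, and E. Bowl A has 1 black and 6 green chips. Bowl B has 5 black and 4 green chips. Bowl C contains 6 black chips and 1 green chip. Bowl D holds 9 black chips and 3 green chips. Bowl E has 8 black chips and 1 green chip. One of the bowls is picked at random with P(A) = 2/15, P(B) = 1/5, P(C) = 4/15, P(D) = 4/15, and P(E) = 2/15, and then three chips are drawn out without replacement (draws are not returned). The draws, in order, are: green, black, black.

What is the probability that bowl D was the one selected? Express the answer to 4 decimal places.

0.3401

The likelihood of the observed sequence under each hypothesis: P(data | bowl A) = (6/7)(1/6)(0/5) = 0; P(data | bowl B) = (4/9)(5/8)(4/7) = 0.15873; P(data | bowl C) = (1/7)(6/6)(5/5) = 0.14286; P(data | bowl D) = (3/12)(9/11)(8/10) = 0.16364; P(data | bowl E) = (1/9)(8/8)(7/7) = 0.11111.
Weighting by the prior gives 2/15 · 0 = 0, 1/5 · 0.15873 = 0.031746, 4/15 · 0.14286 = 0.038095, 4/15 · 0.16364 = 0.043636, 2/15 · 0.11111 = 0.014815; with total 0.12829.
Therefore the posterior P(bowl D | data) = (0.043636) / (0.12829) = 0.34013.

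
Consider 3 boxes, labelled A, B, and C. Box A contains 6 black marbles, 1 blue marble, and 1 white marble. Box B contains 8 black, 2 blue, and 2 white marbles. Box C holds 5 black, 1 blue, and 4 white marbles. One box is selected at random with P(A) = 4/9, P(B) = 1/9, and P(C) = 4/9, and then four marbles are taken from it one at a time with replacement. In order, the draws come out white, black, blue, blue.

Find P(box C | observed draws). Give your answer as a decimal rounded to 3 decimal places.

For each hypothesis, P(data | H) works out to: P(data | box A) = (1/8)(6/8)(1/8)(1/8) = 0.0014648; P(data | box B) = (2/12)(8/12)(2/12)(2/12) = 0.0030864; P(data | box C) = (4/10)(5/10)(1/10)(1/10) = 0.002.
Weighting by the prior gives 4/9 · 0.0014648 = 0.00065104, 1/9 · 0.0030864 = 0.00034294, 4/9 · 0.002 = 0.00088889; with total 0.0018829.
So P(box C | data) = (0.00088889) / (0.0018829) = 0.47209.

0.472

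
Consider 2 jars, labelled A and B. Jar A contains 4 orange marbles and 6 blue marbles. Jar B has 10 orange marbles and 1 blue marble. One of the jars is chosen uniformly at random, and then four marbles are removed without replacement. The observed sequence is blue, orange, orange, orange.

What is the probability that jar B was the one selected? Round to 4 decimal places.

Compute the likelihood of the observed sequence for each case: P(data | jar A) = (6/10)(4/9)(3/8)(2/7) = 1/35; P(data | jar B) = (1/11)(10/10)(9/9)(8/8) = 1/11.
Weighting by the prior gives 1/2 · 1/35 = 1/70, 1/2 · 1/11 = 1/22; these sum to 23/385.
By Bayes' rule, P(jar B | data) = (1/22) / (23/385) = 35/46.

0.7609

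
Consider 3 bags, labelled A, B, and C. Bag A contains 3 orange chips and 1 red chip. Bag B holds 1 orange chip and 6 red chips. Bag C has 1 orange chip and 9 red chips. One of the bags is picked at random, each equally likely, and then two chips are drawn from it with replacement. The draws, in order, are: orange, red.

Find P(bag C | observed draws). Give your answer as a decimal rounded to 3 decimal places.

Under each hypothesis, the probability of the observed sequence is: P(data | bag A) = (3/4)(1/4) = 0.1875; P(data | bag B) = (1/7)(6/7) = 0.12245; P(data | bag C) = (1/10)(9/10) = 0.09.
The prior-weighted likelihoods are 1/3 · 0.1875 = 0.0625, 1/3 · 0.12245 = 0.040816, 1/3 · 0.09 = 0.03; with total 0.13332.
So P(bag C | data) = (0.03) / (0.13332) = 0.22503.

0.225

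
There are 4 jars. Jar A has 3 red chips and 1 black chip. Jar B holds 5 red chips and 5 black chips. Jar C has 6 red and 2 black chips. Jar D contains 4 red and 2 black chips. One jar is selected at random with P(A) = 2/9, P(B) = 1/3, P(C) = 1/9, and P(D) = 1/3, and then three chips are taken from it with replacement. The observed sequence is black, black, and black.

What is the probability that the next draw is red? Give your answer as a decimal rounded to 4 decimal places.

For each hypothesis, P(data | H) works out to: P(data | jar A) = (1/4)(1/4)(1/4) = 0.015625; P(data | jar B) = (5/10)(5/10)(5/10) = 0.125; P(data | jar C) = (2/8)(2/8)(2/8) = 0.015625; P(data | jar D) = (2/6)(2/6)(2/6) = 0.037037.
Multiplying each by its prior: 2/9 · 0.015625 = 0.0034722, 1/3 · 0.125 = 0.041667, 1/9 · 0.015625 = 0.0017361, 1/3 · 0.037037 = 0.012346; with total 0.059221.
The posterior is then P(jar A | data) = 0.058632, P(jar B | data) = 0.70358, P(jar C | data) = 0.029316, P(jar D | data) = 0.20847.
The predictive probability is P(red next | data) = (3/4)(0.058632) + (1/2)(0.70358) + (3/4)(0.029316) + (2/3)(0.20847) = 0.55673.

0.5567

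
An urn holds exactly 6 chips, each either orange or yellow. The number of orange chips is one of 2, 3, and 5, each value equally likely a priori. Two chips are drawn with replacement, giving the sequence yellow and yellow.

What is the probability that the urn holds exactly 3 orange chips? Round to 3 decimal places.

0.346

Under each hypothesis, the probability of the observed sequence is: P(data | r = 2) = (4/6)(4/6) = 4/9; P(data | r = 3) = (3/6)(3/6) = 1/4; P(data | r = 5) = (1/6)(1/6) = 1/36.
The prior-weighted likelihoods are 1/3 · 4/9 = 4/27, 1/3 · 1/4 = 1/12, 1/3 · 1/36 = 1/108; with total 13/54.
Therefore the posterior P(r = 3 | data) = (1/12) / (13/54) = 9/26.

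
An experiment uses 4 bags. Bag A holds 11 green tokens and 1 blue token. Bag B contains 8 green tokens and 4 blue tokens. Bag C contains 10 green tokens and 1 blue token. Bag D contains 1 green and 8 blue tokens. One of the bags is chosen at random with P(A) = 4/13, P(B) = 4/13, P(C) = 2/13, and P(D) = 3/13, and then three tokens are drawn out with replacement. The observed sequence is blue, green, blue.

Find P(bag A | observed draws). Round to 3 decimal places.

0.042

For each hypothesis, P(data | H) works out to: P(data | bag A) = (1/12)(11/12)(1/12) = 0.0063657; P(data | bag B) = (4/12)(8/12)(4/12) = 0.074074; P(data | bag C) = (1/11)(10/11)(1/11) = 0.0075131; P(data | bag D) = (8/9)(1/9)(8/9) = 0.087791.
The prior-weighted likelihoods are 4/13 · 0.0063657 = 0.0019587, 4/13 · 0.074074 = 0.022792, 2/13 · 0.0075131 = 0.0011559, 3/13 · 0.087791 = 0.02026; with total 0.046166.
Therefore the posterior P(bag A | data) = (0.0019587) / (0.046166) = 0.042427.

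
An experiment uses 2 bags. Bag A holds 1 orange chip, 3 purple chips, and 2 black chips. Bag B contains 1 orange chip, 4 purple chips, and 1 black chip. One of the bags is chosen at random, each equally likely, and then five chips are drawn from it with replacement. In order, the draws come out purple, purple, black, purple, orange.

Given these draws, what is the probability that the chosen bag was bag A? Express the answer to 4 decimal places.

0.4576

The likelihood of the observed sequence under each hypothesis: P(data | bag A) = (3/6)(3/6)(2/6)(3/6)(1/6) = 0.0069444; P(data | bag B) = (4/6)(4/6)(1/6)(4/6)(1/6) = 0.0082305.
Weighting by the prior gives 1/2 · 0.0069444 = 0.0034722, 1/2 · 0.0082305 = 0.0041152; with total 0.0075874.
By Bayes' rule, P(bag A | data) = (0.0034722) / (0.0075874) = 0.45763.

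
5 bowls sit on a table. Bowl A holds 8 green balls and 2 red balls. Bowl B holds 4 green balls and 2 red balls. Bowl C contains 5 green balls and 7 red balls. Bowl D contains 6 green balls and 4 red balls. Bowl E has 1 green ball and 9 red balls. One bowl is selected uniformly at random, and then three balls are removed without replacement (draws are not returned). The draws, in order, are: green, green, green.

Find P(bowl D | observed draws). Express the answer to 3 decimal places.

0.190

Under each hypothesis, the probability of the observed sequence is: P(data | bowl A) = (8/10)(7/9)(6/8) = 7/15; P(data | bowl B) = (4/6)(3/5)(2/4) = 1/5; P(data | bowl C) = (5/12)(4/11)(3/10) = 1/22; P(data | bowl D) = (6/10)(5/9)(4/8) = 1/6; P(data | bowl E) = (1/10)(0/9) = 0.
Multiplying each by its prior: 1/5 · 7/15 = 7/75, 1/5 · 1/5 = 1/25, 1/5 · 1/22 = 1/110, 1/5 · 1/6 = 1/30, 1/5 · 0 = 0; these sum to 29/165.
So P(bowl D | data) = (1/30) / (29/165) = 11/58.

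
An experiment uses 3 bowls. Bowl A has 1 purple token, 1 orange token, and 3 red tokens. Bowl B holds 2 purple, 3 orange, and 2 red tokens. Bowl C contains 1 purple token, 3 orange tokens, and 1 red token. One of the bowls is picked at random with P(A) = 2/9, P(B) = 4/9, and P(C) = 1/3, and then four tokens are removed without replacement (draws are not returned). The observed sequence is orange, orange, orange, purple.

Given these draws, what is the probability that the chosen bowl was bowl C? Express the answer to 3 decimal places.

Under each hypothesis, the probability of the observed sequence is: P(data | bowl A) = (1/5)(0/4) = 0; P(data | bowl B) = (3/7)(2/6)(1/5)(2/4) = 0.014286; P(data | bowl C) = (3/5)(2/4)(1/3)(1/2) = 0.05.
The prior-weighted likelihoods are 2/9 · 0 = 0, 4/9 · 0.014286 = 0.0063492, 1/3 · 0.05 = 0.016667; these sum to 0.023016.
Therefore the posterior P(bowl C | data) = (0.016667) / (0.023016) = 0.72414.

0.724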